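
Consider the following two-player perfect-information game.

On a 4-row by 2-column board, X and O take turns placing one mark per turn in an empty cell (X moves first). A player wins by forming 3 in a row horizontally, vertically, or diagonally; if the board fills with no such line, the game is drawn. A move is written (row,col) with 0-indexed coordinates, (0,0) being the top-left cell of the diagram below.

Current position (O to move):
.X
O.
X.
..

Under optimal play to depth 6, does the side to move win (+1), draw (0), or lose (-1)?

p1 O@[.X/O./X./..]: (0,0)[OX/O./X./..]+0* (1,1)[.X/OO/X./..]+0 (2,1)[.X/O./XO/..]+0 (3,0)[.X/O./X./O.]+0 (3,1)[.X/O./X./.O]+0
p2 X@[OX/O./X./..]: (1,1)[OX/OX/X./..]+0* (2,1)[OX/O./XX/..]+0 (3,0)[OX/O./X./X.]+0 (3,1)[OX/O./X./.X]+0
p3 O@[OX/OX/X./..]: (2,1)[OX/OX/XO/..]+0* (3,0)[OX/OX/X./O.]-1 (3,1)[OX/OX/X./.O]-1
p4 X@[OX/OX/XO/..]: (3,0)[OX/OX/XO/X.]+0* (3,1)[OX/OX/XO/.X]+0
p5 O@[OX/OX/XO/X.]: (3,1)[OX/OX/XO/XO]+0*
p6 X@[OX/OX/XO/XO] terminal +0; root [.X/O./X./..] d6

value(.X/O./X./.., O) = 0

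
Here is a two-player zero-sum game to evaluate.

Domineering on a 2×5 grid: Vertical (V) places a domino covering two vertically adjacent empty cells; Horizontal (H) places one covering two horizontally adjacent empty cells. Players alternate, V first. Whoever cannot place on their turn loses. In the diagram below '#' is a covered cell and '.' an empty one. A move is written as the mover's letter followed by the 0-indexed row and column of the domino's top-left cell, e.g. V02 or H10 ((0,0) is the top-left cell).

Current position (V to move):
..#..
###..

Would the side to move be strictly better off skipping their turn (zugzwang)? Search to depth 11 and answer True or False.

ply 1, V at ..#../###.. | V03=+1→..##./####.*; V04=+1→..#.#/###.#
ply 2, H at ..##./####. | H00=-1→####./####.*
ply 3, V at ####./####. | V04=+1→#####/#####*
ply 4: #####/##### is terminal -1 (H); from ..#../###.. depth 11
suppose V passes — search the same position with H to move:
pass> ply 1, H at ..#../###.. | H00=-1→###../###..; H03=+1→..###/###..*; H13=+1→..#../#####
pass> ply 2: ..###/###.. is terminal -1 (V); from ..#../###.. depth 11
for V: play +1, pass -1

zugzwang(..#../###.., V) = False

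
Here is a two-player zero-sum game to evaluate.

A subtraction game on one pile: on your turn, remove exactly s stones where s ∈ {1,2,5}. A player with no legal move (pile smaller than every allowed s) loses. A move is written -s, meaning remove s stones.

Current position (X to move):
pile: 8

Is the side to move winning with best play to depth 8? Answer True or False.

p1 X@[8]: -1[7]-1 -2[6]+1* -5[3]+1
p2 O@[6]: -1[5]-1* -2[4]-1 -5[1]-1
p3 X@[5]: -1[4]-1 -2[3]+1* -5[0]+1
p4 O@[3]: -1[2]-1* -2[1]-1
p5 X@[2]: -1[1]-1 -2[0]+1*
p6 O@[0] terminal -1; root [8] d8

X winning at [8]: True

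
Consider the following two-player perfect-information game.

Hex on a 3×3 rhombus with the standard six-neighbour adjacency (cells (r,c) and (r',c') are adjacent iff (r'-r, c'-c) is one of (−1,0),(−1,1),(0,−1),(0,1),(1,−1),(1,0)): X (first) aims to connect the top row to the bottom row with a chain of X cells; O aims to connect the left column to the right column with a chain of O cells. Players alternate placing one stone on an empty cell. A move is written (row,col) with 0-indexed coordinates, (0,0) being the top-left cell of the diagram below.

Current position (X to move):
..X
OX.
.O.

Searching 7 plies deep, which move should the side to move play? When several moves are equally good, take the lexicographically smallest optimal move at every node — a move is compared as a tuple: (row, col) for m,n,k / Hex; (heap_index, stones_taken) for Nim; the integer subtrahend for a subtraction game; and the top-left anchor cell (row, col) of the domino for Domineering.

X's best at [..X/OX./.O.]: (1,2)

ply 1, X at ..X/OX./.O. | (0,0)=-1→X.X/OX./.O.; (0,1)=-1→.XX/OX./.O.; (1,2)=+1→..X/OXX/.O.*; (2,0)=+1→..X/OX./XO.; (2,2)=+1→..X/OX./.OX
ply 2, O at ..X/OXX/.O. | (0,0)=-1→O.X/OXX/.O.*; (0,1)=-1→.OX/OXX/.O.; (2,0)=-1→..X/OXX/OO.; (2,2)=-1→..X/OXX/.OO
ply 3, X at O.X/OXX/.O. | (0,1)=+1→OXX/OXX/.O.*; (2,0)=+1→O.X/OXX/XO.; (2,2)=+1→O.X/OXX/.OX
ply 4, O at OXX/OXX/.O. | (2,0)=-1→OXX/OXX/OO.*; (2,2)=-1→OXX/OXX/.OO
ply 5, X at OXX/OXX/OO. | (2,2)=+1→OXX/OXX/OOX*
ply 6: OXX/OXX/OOX is terminal -1 (O); from ..X/OX./.O. depth 7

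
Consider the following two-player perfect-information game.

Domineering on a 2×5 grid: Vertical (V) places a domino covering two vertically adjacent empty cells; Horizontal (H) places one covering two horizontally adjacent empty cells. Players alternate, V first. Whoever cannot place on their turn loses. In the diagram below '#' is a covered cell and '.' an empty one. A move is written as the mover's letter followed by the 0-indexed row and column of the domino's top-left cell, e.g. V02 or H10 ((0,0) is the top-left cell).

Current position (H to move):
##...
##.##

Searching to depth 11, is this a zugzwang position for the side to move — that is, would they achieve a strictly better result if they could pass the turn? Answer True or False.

ply 1, H at ##.../##.## | H02=+1→####./##.##*; H03=-1→##.##/##.##
ply 2: ####./##.## is terminal -1 (V); from ##.../##.## depth 11
if H skipped the turn, V would face:
~ ply 1, V at ##.../##.## | V02=-1→###../#####*
~ ply 2, H at ###../##### | H03=+1→#####/#####*
~ ply 3: #####/##### is terminal -1 (V); from ##.../##.## depth 11
compare (H): move=+1 vs pass=+1

zugzwang(##.../##.##, H) = False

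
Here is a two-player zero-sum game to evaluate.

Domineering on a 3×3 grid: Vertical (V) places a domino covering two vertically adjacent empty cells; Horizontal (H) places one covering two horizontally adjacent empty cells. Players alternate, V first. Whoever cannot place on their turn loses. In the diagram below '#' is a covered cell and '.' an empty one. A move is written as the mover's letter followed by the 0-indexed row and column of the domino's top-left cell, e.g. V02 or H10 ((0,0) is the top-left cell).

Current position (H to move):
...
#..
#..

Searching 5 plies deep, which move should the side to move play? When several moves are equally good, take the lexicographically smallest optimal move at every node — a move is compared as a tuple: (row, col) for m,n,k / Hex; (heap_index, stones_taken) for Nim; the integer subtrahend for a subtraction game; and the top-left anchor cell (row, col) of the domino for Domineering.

p1 H@[.../#../#..]: H00[##./#../#..]-1 H01[.##/#../#..]-1 H11[.../###/#..]+1* H21[.../#../###]-1
p2 V@[.../###/#..] terminal -1; root [.../#../#..] d5

H's best at [.../#../#..]: H11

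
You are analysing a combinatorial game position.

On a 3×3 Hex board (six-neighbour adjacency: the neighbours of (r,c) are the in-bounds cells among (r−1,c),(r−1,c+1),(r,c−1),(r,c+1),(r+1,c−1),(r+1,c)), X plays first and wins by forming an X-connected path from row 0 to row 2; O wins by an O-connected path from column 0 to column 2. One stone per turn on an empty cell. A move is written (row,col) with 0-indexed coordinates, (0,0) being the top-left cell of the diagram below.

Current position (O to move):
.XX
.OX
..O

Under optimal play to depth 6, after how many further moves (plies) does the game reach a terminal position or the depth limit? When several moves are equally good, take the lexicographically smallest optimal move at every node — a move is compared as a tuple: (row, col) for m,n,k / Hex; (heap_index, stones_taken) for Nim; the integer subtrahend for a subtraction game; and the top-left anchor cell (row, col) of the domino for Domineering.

p1 O@[.XX/.OX/..O]: (0,0)[OXX/.OX/..O]-1 (1,0)[.XX/OOX/..O]-1 (2,0)[.XX/.OX/O.O]-1 (2,1)[.XX/.OX/.OO]+1*
p2 X@[.XX/.OX/.OO]: (0,0)[XXX/.OX/.OO]-1* (1,0)[.XX/XOX/.OO]-1 (2,0)[.XX/.OX/XOO]-1
p3 O@[XXX/.OX/.OO]: (1,0)[XXX/OOX/.OO]+1* (2,0)[XXX/.OX/OOO]+1
p4 X@[XXX/OOX/.OO] terminal -1; root [.XX/.OX/..O] d6

PV length from [.XX/.OX/..O]: 3 plies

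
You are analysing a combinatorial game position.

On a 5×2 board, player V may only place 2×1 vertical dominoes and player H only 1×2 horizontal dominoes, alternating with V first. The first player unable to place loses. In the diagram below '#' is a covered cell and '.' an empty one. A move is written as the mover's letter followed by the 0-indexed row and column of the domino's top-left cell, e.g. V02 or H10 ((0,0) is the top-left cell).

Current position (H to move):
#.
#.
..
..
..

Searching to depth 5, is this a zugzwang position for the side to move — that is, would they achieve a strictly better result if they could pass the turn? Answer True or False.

zugzwang(#./#./../../.., H) = False

[#./#./../../..] H move#1: H20:-1/#./#./##/../.., H30:+1/#./#./../##/..*, H40:-1/#./#./../../##
[#./#./../##/..] V move#2: V01:-1/##/##/../##/..*, V11:-1/#./##/.#/##/..
[##/##/../##/..] H move#3: H20:+1/##/##/##/##/..*, H40:+1/##/##/../##/##
[##/##/##/##/..] end (terminal -1, V#4); searched #./#./../../.. to 5
pass branch (V moves first from the same position):
  | [#./#./../../..] V move#1: V01:-1/##/##/../../.., V11:-1/#./##/.#/../.., V20:+1/#./#./#./#./..*, V21:+1/#./#./.#/.#/.., V30:+1/#./#./../#./#., V31:+1/#./#./../.#/.#
  | [#./#./#./#./..] H move#2: H40:-1/#./#./#./#./##*
  | [#./#./#./#./##] V move#3: V01:+1/##/##/#./#./##*, V11:+1/#./##/##/#./##, V21:+1/#./#./##/##/##
  | [##/##/#./#./##] end (terminal -1, H#4); searched #./#./../../.. to 5
H moving scores +1; H passing scores -1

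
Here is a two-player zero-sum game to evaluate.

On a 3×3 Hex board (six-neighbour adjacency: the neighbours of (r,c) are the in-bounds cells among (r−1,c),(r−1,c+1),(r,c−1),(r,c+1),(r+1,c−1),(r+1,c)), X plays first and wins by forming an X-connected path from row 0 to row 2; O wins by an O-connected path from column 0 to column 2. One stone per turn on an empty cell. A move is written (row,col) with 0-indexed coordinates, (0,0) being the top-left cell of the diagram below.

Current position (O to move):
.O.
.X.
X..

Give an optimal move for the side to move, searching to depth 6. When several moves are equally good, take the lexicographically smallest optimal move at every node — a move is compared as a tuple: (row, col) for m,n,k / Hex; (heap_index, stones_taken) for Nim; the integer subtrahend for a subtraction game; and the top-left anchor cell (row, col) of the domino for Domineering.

[.O./.X./X..] O move#1: (0,0):-1/OO./.X./X.., (0,2):+1/.OO/.X./X..*, (1,0):-1/.O./OX./X.., (1,2):-1/.O./.XO/X.., (2,1):-1/.O./.X./XO., (2,2):-1/.O./.X./X.O
[.OO/.X./X..] X move#2: (0,0):-1/XOO/.X./X..*, (1,0):-1/.OO/XX./X.., (1,2):-1/.OO/.XX/X.., (2,1):-1/.OO/.X./XX., (2,2):-1/.OO/.X./X.X
[XOO/.X./X..] O move#3: (1,0):+1/XOO/OX./X..*, (1,2):-1/XOO/.XO/X.., (2,1):-1/XOO/.X./XO., (2,2):-1/XOO/.X./X.O
[XOO/OX./X..] end (terminal -1, X#4); searched .O./.X./X.. to 6

O's best at [.O./.X./X..]: (0,2)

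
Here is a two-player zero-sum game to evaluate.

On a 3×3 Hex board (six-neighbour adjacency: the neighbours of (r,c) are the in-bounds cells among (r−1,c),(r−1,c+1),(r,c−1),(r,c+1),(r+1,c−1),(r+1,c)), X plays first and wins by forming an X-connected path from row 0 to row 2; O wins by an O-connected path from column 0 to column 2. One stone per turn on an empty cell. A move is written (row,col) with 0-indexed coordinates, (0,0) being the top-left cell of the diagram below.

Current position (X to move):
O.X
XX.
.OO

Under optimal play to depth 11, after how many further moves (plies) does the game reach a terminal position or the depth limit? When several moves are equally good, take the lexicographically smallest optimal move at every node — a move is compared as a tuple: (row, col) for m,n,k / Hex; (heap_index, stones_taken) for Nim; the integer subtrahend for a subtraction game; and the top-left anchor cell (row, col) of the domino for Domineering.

p1 X@[O.X/XX./.OO]: (0,1)[OXX/XX./.OO]-1 (1,2)[O.X/XXX/.OO]-1 (2,0)[O.X/XX./XOO]+1*
p2 O@[O.X/XX./XOO] terminal -1; root [O.X/XX./.OO] d11

PV length from [O.X/XX./.OO]: 1 ply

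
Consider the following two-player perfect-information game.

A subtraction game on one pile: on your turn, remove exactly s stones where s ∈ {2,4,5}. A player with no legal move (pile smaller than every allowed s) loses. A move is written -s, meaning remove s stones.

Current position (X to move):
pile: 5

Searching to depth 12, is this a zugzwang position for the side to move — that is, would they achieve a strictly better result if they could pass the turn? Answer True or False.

ply 1, X at 5 | -2=-1→3; -4=+1→1*; -5=+1→0
ply 2: 1 is terminal -1 (O); from 5 depth 12
suppose X passes — search the same position with O to move:
pass> ply 1, O at 5 | -2=-1→3; -4=+1→1*; -5=+1→0
pass> ply 2: 1 is terminal -1 (X); from 5 depth 12
for X: play +1, pass -1

zugzwang(5, X) = False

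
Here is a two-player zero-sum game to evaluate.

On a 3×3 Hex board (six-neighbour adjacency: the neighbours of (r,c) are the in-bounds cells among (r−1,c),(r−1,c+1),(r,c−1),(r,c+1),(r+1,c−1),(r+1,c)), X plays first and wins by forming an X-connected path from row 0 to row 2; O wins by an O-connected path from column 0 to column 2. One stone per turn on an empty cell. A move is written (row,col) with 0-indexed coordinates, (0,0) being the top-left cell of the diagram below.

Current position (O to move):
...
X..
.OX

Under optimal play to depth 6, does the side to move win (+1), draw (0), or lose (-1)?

value(.../X../.OX, O) = -1

p1 O@[.../X../.OX]: (0,0)[O../X../.OX]-1* (0,1)[.O./X../.OX]-1 (0,2)[..O/X../.OX]-1 (1,1)[.../XO./.OX]-1 (1,2)[.../X.O/.OX]-1 (2,0)[.../X../OOX]-1
p2 X@[O../X../.OX]: (0,1)[OX./X../.OX]+1* (0,2)[O.X/X../.OX]+1 (1,1)[O../XX./.OX]+1 (1,2)[O../X.X/.OX]+1 (2,0)[O../X../XOX]+1
p3 O@[OX./X../.OX]: (0,2)[OXO/X../.OX]-1* (1,1)[OX./XO./.OX]-1 (1,2)[OX./X.O/.OX]-1 (2,0)[OX./X../OOX]-1
p4 X@[OXO/X../.OX]: (1,1)[OXO/XX./.OX]+1* (1,2)[OXO/X.X/.OX]+1 (2,0)[OXO/X../XOX]+1
p5 O@[OXO/XX./.OX]: (1,2)[OXO/XXO/.OX]-1* (2,0)[OXO/XX./OOX]-1
p6 X@[OXO/XXO/.OX]: (2,0)[OXO/XXO/XOX]+1*
p7 O@[OXO/XXO/XOX] terminal -1; root [.../X../.OX] d6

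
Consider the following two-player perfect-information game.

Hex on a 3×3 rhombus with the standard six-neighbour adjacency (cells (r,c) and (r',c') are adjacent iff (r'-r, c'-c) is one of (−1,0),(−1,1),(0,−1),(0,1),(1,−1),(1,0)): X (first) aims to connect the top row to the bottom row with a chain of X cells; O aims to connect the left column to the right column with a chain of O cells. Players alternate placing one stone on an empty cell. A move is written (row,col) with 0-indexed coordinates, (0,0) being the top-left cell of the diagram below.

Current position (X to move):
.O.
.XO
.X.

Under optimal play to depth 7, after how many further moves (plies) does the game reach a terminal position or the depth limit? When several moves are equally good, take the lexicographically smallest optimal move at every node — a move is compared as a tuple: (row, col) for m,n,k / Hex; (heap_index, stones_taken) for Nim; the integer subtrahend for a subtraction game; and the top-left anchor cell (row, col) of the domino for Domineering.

PV length from [.O./.XO/.X.]: 3 plies

p1 X@[.O./.XO/.X.]: (0,0)[XO./.XO/.X.]+1* (0,2)[.OX/.XO/.X.]+1 (1,0)[.O./XXO/.X.]+1 (2,0)[.O./.XO/XX.]-1 (2,2)[.O./.XO/.XX]-1
p2 O@[XO./.XO/.X.]: (0,2)[XOO/.XO/.X.]-1* (1,0)[XO./OXO/.X.]-1 (2,0)[XO./.XO/OX.]-1 (2,2)[XO./.XO/.XO]-1
p3 X@[XOO/.XO/.X.]: (1,0)[XOO/XXO/.X.]+1* (2,0)[XOO/.XO/XX.]-1 (2,2)[XOO/.XO/.XX]-1
p4 O@[XOO/XXO/.X.] terminal -1; root [.O./.XO/.X.] d7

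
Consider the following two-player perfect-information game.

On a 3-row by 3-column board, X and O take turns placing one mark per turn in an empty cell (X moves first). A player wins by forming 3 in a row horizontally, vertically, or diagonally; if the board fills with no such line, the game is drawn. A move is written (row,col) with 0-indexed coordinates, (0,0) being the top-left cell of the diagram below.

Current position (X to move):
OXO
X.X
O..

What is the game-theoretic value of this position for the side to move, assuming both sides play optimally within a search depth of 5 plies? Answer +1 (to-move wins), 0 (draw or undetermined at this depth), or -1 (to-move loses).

value(OXO/X.X/O.., X) = +1

p1 X@[OXO/X.X/O..]: (1,1)[OXO/XXX/O..]+1* (2,1)[OXO/X.X/OX.]-1 (2,2)[OXO/X.X/O.X]-1
p2 O@[OXO/XXX/O..] terminal -1; root [OXO/X.X/O..] d5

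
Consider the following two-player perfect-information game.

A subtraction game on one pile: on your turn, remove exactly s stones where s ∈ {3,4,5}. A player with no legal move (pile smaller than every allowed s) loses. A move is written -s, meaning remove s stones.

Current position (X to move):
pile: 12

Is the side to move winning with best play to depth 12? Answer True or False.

ply 1, X at 12 | -3=+1→9*; -4=+1→8; -5=-1→7
ply 2, O at 9 | -3=-1→6*; -4=-1→5; -5=-1→4
ply 3, X at 6 | -3=-1→3; -4=+1→2*; -5=+1→1
ply 4: 2 is terminal -1 (O); from 12 depth 12

X winning at [12]: True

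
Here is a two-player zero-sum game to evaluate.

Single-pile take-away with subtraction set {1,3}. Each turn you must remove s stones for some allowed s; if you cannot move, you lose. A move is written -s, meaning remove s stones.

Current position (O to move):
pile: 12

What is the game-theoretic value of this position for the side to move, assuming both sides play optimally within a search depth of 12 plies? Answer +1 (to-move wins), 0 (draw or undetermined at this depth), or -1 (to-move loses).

ply 1, O at 12 | -1=-1→11*; -3=-1→9
ply 2, X at 11 | -1=+1→10*; -3=+1→8
ply 3, O at 10 | -1=-1→9*; -3=-1→7
ply 4, X at 9 | -1=+1→8*; -3=+1→6
ply 5, O at 8 | -1=-1→7*; -3=-1→5
ply 6, X at 7 | -1=+1→6*; -3=+1→4
ply 7, O at 6 | -1=-1→5*; -3=-1→3
ply 8, X at 5 | -1=+1→4*; -3=+1→2
ply 9, O at 4 | -1=-1→3*; -3=-1→1
ply 10, X at 3 | -1=+1→2*; -3=+1→0
ply 11, O at 2 | -1=-1→1*
ply 12, X at 1 | -1=+1→0*
ply 13: 0 is terminal -1 (O); from 12 depth 12

value(12, O) = -1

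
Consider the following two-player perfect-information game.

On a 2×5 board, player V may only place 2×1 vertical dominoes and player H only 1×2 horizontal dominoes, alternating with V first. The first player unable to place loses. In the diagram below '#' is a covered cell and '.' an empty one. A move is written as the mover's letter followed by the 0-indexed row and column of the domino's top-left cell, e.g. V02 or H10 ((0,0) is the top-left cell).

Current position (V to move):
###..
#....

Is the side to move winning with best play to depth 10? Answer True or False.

V winning at [###../#....]: True

ply 1, V at ###../#.... | V03=+1→####./#..#.*; V04=-1→###.#/#...#
ply 2, H at ####./#..#. | H11=-1→####./####.*
ply 3, V at ####./####. | V04=+1→#####/#####*
ply 4: #####/##### is terminal -1 (H); from ###../#.... depth 10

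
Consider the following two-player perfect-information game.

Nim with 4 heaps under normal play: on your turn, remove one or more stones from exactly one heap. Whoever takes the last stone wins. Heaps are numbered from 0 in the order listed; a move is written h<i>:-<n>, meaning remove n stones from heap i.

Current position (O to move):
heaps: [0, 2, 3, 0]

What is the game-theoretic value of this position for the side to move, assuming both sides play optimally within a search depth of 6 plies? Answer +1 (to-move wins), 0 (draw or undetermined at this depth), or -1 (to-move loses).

value((0,2,3,0), O) = +1

ply 1, O at (0,2,3,0) | h1:-1=-1→(0,1,3,0); h1:-2=-1→(0,0,3,0); h2:-1=+1→(0,2,2,0)*; h2:-2=-1→(0,2,1,0); h2:-3=-1→(0,2,0,0)
ply 2, X at (0,2,2,0) | h1:-1=-1→(0,1,2,0)*; h1:-2=-1→(0,0,2,0); h2:-1=-1→(0,2,1,0); h2:-2=-1→(0,2,0,0)
ply 3, O at (0,1,2,0) | h1:-1=-1→(0,0,2,0); h2:-1=+1→(0,1,1,0)*; h2:-2=-1→(0,1,0,0)
ply 4, X at (0,1,1,0) | h1:-1=-1→(0,0,1,0)*; h2:-1=-1→(0,1,0,0)
ply 5, O at (0,0,1,0) | h2:-1=+1→(0,0,0,0)*
ply 6: (0,0,0,0) is terminal -1 (X); from (0,2,3,0) depth 6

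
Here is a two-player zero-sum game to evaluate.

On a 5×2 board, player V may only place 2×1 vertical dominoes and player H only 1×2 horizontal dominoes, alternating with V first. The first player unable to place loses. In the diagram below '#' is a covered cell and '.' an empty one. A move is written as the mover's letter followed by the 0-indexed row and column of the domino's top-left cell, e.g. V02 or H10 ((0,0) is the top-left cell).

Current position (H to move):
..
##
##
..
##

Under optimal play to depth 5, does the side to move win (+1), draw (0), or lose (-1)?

ply 1, H at ../##/##/../## | H00=+1→##/##/##/../##*; H30=+1→../##/##/##/##
ply 2: ##/##/##/../## is terminal -1 (V); from ../##/##/../## depth 5

value(../##/##/../##, H) = +1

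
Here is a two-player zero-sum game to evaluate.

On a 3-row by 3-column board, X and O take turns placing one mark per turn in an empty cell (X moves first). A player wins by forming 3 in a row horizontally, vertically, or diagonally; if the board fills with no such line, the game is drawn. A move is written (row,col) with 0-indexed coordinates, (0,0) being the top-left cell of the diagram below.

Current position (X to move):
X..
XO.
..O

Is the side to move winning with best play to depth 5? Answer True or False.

X winning at [X../XO./..O]: True

[X../XO./..O] X move#1: (0,1):+1/XX./XO./..O*, (0,2):+1/X.X/XO./..O, (1,2):-1/X../XOX/..O, (2,0):+1/X../XO./X.O, (2,1):+0/X../XO./.XO
[XX./XO./..O] O move#2: (0,2):-1/XXO/XO./..O*, (1,2):-1/XX./XOO/..O, (2,0):-1/XX./XO./O.O, (2,1):-1/XX./XO./.OO
[XXO/XO./..O] X move#3: (1,2):-1/XXO/XOX/..O, (2,0):+1/XXO/XO./X.O*, (2,1):-1/XXO/XO./.XO
[XXO/XO./X.O] end (terminal -1, O#4); searched X../XO./..O to 5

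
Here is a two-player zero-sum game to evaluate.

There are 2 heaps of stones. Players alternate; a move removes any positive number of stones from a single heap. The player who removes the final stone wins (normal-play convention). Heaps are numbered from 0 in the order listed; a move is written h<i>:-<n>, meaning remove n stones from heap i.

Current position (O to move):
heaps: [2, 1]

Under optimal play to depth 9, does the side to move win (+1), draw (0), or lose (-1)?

[(2,1)] O move#1: h0:-1:+1/(1,1)*, h0:-2:-1/(0,1), h1:-1:-1/(2,0)
[(1,1)] X move#2: h0:-1:-1/(0,1)*, h1:-1:-1/(1,0)
[(0,1)] O move#3: h1:-1:+1/(0,0)*
[(0,0)] end (terminal -1, X#4); searched (2,1) to 9

value((2,1), O) = +1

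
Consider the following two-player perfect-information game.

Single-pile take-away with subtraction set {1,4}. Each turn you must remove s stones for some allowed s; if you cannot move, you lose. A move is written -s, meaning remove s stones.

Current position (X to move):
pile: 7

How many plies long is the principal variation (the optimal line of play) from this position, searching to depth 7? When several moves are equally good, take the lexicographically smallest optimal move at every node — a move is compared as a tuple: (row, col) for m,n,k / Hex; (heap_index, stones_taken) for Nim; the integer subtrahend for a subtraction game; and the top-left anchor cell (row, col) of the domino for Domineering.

[7] X move#1: -1:-1/6*, -4:-1/3
[6] O move#2: -1:+1/5*, -4:+1/2
[5] X move#3: -1:-1/4*, -4:-1/1
[4] O move#4: -1:-1/3, -4:+1/0*
[0] end (terminal -1, X#5); searched 7 to 7

PV length from [7]: 4 plies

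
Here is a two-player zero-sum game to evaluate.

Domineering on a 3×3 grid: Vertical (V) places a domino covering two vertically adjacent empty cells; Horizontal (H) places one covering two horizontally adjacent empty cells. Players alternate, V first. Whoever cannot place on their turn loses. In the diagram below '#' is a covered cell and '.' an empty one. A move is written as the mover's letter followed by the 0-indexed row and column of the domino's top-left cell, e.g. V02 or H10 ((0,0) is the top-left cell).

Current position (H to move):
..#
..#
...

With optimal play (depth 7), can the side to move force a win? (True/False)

p1 H@[..#/..#/...]: H00[###/..#/...]-1 H10[..#/###/...]+1* H20[..#/..#/##.]-1 H21[..#/..#/.##]-1
p2 V@[..#/###/...] terminal -1; root [..#/..#/...] d7

H winning at [..#/..#/...]: True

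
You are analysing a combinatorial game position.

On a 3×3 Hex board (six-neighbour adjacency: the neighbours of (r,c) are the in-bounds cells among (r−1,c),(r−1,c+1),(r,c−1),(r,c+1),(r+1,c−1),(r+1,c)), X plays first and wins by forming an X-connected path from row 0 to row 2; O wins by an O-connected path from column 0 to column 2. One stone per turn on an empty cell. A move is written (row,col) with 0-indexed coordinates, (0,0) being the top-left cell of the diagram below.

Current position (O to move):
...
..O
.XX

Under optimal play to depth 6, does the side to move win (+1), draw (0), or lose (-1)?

p1 O@[.../..O/.XX]: (0,0)[O../..O/.XX]-1 (0,1)[.O./..O/.XX]+1* (0,2)[..O/..O/.XX]-1 (1,0)[.../O.O/.XX]-1 (1,1)[.../.OO/.XX]+1 (2,0)[.../..O/OXX]-1
p2 X@[.O./..O/.XX]: (0,0)[XO./..O/.XX]-1* (0,2)[.OX/..O/.XX]-1 (1,0)[.O./X.O/.XX]-1 (1,1)[.O./.XO/.XX]-1 (2,0)[.O./..O/XXX]-1
p3 O@[XO./..O/.XX]: (0,2)[XOO/..O/.XX]-1 (1,0)[XO./O.O/.XX]+1* (1,1)[XO./.OO/.XX]+1 (2,0)[XO./..O/OXX]-1
p4 X@[XO./O.O/.XX]: (0,2)[XOX/O.O/.XX]-1* (1,1)[XO./OXO/.XX]-1 (2,0)[XO./O.O/XXX]-1
p5 O@[XOX/O.O/.XX]: (1,1)[XOX/OOO/.XX]+1* (2,0)[XOX/O.O/OXX]-1
p6 X@[XOX/OOO/.XX] terminal -1; root [.../..O/.XX] d6

value(.../..O/.XX, O) = +1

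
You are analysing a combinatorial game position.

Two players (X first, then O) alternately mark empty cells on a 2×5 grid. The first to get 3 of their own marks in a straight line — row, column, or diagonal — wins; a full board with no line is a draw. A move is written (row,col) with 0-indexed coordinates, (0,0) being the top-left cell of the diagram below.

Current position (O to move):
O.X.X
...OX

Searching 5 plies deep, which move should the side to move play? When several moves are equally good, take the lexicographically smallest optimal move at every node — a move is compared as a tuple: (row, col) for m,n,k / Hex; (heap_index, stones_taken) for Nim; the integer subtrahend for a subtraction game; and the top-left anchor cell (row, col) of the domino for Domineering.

p1 O@[O.X.X/...OX]: (0,1)[OOX.X/...OX]-1 (0,3)[O.XOX/...OX]+0* (1,0)[O.X.X/O..OX]-1 (1,1)[O.X.X/.O.OX]-1 (1,2)[O.X.X/..OOX]-1
p2 X@[O.XOX/...OX]: (0,1)[OXXOX/...OX]+0* (1,0)[O.XOX/X..OX]+0 (1,1)[O.XOX/.X.OX]+0 (1,2)[O.XOX/..XOX]+0
p3 O@[OXXOX/...OX]: (1,0)[OXXOX/O..OX]+0* (1,1)[OXXOX/.O.OX]+0 (1,2)[OXXOX/..OOX]+0
p4 X@[OXXOX/O..OX]: (1,1)[OXXOX/OX.OX]+0* (1,2)[OXXOX/O.XOX]+0
p5 O@[OXXOX/OX.OX]: (1,2)[OXXOX/OXOOX]+0*
p6 X@[OXXOX/OXOOX] terminal +0; root [O.X.X/...OX] d5

O's best at [O.X.X/...OX]: (0,3)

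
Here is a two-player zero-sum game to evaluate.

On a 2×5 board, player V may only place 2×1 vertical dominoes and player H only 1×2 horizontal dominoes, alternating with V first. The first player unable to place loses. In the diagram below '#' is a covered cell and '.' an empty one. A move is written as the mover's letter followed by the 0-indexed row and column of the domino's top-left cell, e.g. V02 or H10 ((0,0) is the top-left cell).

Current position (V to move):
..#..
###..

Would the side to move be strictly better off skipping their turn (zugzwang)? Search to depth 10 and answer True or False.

zugzwang(..#../###.., V) = False

p1 V@[..#../###..]: V03[..##./####.]+1* V04[..#.#/###.#]+1
p2 H@[..##./####.]: H00[####./####.]-1*
p3 V@[####./####.]: V04[#####/#####]+1*
p4 H@[#####/#####] terminal -1; root [..#../###..] d10
pass branch (H moves first from the same position):
  | p1 H@[..#../###..]: H00[###../###..]-1 H03[..###/###..]+1* H13[..#../#####]+1
  | p2 V@[..###/###..] terminal -1; root [..#../###..] d10
V moving scores +1; V passing scores -1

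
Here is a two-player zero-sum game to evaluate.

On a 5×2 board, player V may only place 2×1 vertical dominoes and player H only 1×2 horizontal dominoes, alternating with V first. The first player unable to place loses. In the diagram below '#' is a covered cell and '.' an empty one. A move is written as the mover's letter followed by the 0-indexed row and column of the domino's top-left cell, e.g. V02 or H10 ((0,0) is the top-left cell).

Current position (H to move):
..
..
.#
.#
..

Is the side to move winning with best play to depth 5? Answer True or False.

H winning at [../../.#/.#/..]: True

[../../.#/.#/..] H move#1: H00:+1/##/../.#/.#/..*, H10:+1/../##/.#/.#/.., H40:-1/../../.#/.#/##
[##/../.#/.#/..] V move#2: V10:-1/##/#./##/.#/..*, V20:-1/##/../##/##/.., V30:-1/##/../.#/##/#.
[##/#./##/.#/..] H move#3: H40:+1/##/#./##/.#/##*
[##/#./##/.#/##] end (terminal -1, V#4); searched ../../.#/.#/.. to 5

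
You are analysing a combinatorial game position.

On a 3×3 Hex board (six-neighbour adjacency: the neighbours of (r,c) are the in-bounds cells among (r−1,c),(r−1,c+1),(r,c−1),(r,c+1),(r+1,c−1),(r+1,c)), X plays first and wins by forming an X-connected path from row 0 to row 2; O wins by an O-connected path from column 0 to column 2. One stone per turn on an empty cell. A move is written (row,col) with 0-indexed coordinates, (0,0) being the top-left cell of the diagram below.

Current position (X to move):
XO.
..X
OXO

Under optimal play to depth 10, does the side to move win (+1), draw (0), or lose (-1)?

[XO./..X/OXO] X move#1: (0,2):+1/XOX/..X/OXO*, (1,0):+1/XO./X.X/OXO, (1,1):+1/XO./.XX/OXO
[XOX/..X/OXO] end (terminal -1, O#2); searched XO./..X/OXO to 10

value(XO./..X/OXO, X) = +1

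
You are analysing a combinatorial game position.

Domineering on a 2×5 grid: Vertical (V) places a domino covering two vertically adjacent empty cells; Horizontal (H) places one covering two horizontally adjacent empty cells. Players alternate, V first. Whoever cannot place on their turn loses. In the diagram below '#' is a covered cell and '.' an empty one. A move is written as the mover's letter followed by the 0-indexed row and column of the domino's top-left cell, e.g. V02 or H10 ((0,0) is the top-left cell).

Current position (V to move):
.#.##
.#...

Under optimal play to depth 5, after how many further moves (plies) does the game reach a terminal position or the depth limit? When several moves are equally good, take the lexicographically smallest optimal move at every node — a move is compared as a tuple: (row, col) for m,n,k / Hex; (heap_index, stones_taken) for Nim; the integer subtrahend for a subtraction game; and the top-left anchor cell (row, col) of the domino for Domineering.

p1 V@[.#.##/.#...]: V00[##.##/##...]-1 V02[.####/.##..]+1*
p2 H@[.####/.##..]: H13[.####/.####]-1*
p3 V@[.####/.####]: V00[#####/#####]+1*
p4 H@[#####/#####] terminal -1; root [.#.##/.#...] d5

PV length from [.#.##/.#...]: 3 plies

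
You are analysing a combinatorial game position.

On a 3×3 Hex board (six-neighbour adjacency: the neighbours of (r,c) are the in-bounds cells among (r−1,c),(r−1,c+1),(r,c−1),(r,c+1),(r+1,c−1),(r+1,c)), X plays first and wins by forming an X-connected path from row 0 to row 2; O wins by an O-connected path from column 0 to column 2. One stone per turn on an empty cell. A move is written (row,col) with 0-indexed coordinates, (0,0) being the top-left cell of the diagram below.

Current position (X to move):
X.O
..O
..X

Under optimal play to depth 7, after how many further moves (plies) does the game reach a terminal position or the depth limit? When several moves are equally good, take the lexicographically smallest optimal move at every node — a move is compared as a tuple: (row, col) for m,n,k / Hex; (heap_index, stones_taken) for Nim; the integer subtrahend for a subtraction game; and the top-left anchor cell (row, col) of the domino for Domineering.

PV length from [X.O/..O/..X]: 5 plies

p1 X@[X.O/..O/..X]: (0,1)[XXO/..O/..X]-1 (1,0)[X.O/X.O/..X]-1 (1,1)[X.O/.XO/..X]+1* (2,0)[X.O/..O/X.X]-1 (2,1)[X.O/..O/.XX]-1
p2 O@[X.O/.XO/..X]: (0,1)[XOO/.XO/..X]-1* (1,0)[X.O/OXO/..X]-1 (2,0)[X.O/.XO/O.X]-1 (2,1)[X.O/.XO/.OX]-1
p3 X@[XOO/.XO/..X]: (1,0)[XOO/XXO/..X]+1* (2,0)[XOO/.XO/X.X]-1 (2,1)[XOO/.XO/.XX]-1
p4 O@[XOO/XXO/..X]: (2,0)[XOO/XXO/O.X]-1* (2,1)[XOO/XXO/.OX]-1
p5 X@[XOO/XXO/O.X]: (2,1)[XOO/XXO/OXX]+1*
p6 O@[XOO/XXO/OXX] terminal -1; root [X.O/..O/..X] d7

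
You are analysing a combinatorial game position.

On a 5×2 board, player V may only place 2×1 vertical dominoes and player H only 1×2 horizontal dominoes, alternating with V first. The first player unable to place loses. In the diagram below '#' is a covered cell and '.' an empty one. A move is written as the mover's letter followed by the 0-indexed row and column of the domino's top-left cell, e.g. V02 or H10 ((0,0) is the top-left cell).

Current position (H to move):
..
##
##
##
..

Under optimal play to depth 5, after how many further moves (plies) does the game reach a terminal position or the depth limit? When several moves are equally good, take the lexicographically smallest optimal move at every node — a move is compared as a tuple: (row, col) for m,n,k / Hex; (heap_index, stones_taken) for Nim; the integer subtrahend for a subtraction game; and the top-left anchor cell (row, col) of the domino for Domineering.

ply 1, H at ../##/##/##/.. | H00=+1→##/##/##/##/..*; H40=+1→../##/##/##/##
ply 2: ##/##/##/##/.. is terminal -1 (V); from ../##/##/##/.. depth 5

PV length from [../##/##/##/..]: 1 ply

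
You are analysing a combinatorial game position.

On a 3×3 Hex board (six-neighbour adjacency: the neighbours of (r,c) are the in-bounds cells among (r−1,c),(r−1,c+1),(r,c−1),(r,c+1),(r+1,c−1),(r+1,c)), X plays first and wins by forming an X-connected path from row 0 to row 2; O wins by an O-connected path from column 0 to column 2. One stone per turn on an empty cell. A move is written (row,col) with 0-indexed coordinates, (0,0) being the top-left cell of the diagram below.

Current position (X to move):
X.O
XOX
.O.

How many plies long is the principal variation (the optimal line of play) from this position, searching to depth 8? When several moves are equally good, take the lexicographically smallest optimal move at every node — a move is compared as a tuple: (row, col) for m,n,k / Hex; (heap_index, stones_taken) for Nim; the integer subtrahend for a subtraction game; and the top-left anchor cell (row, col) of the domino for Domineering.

PV length from [X.O/XOX/.O.]: 1 ply

p1 X@[X.O/XOX/.O.]: (0,1)[XXO/XOX/.O.]-1 (2,0)[X.O/XOX/XO.]+1* (2,2)[X.O/XOX/.OX]-1
p2 O@[X.O/XOX/XO.] terminal -1; root [X.O/XOX/.O.] d8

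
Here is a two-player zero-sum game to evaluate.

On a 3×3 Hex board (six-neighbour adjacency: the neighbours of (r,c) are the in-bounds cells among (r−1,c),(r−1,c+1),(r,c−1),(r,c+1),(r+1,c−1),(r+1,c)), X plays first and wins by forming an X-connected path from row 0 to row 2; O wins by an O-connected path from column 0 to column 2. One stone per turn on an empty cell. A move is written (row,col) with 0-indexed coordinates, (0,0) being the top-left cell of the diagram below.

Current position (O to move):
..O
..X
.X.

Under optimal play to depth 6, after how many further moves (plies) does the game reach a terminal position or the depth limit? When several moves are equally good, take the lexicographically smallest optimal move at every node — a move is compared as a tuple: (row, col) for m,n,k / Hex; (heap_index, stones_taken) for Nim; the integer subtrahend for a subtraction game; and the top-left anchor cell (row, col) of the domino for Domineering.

[..O/..X/.X.] O move#1: (0,0):+1/O.O/..X/.X.*, (0,1):+1/.OO/..X/.X., (1,0):+1/..O/O.X/.X., (1,1):+1/..O/.OX/.X., (2,0):+1/..O/..X/OX., (2,2):-1/..O/..X/.XO
[O.O/..X/.X.] X move#2: (0,1):-1/OXO/..X/.X.*, (1,0):-1/O.O/X.X/.X., (1,1):-1/O.O/.XX/.X., (2,0):-1/O.O/..X/XX., (2,2):-1/O.O/..X/.XX
[OXO/..X/.X.] O move#3: (1,0):-1/OXO/O.X/.X., (1,1):+1/OXO/.OX/.X.*, (2,0):-1/OXO/..X/OX., (2,2):-1/OXO/..X/.XO
[OXO/.OX/.X.] X move#4: (1,0):-1/OXO/XOX/.X.*, (2,0):-1/OXO/.OX/XX., (2,2):-1/OXO/.OX/.XX
[OXO/XOX/.X.] O move#5: (2,0):+1/OXO/XOX/OX.*, (2,2):-1/OXO/XOX/.XO
[OXO/XOX/OX.] end (terminal -1, X#6); searched ..O/..X/.X. to 6

PV length from [..O/..X/.X.]: 5 plies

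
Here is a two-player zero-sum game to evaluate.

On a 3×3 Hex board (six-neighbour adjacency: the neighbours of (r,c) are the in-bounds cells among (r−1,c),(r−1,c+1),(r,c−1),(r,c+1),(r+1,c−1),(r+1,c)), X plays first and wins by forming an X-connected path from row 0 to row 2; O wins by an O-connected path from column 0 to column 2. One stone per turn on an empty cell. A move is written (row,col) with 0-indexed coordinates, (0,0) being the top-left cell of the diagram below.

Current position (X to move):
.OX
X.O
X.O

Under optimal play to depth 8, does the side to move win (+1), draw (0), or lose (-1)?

value(.OX/X.O/X.O, X) = +1

p1 X@[.OX/X.O/X.O]: (0,0)[XOX/X.O/X.O]+1* (1,1)[.OX/XXO/X.O]+1 (2,1)[.OX/X.O/XXO]+1
p2 O@[XOX/X.O/X.O] terminal -1; root [.OX/X.O/X.O] d8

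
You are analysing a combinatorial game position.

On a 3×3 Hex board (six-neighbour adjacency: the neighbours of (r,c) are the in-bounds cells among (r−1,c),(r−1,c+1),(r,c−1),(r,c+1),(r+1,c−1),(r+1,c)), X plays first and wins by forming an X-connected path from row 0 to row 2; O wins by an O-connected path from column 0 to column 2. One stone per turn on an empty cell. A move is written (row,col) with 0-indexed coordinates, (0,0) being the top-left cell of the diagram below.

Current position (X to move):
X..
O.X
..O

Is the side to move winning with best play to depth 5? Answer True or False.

p1 X@[X../O.X/..O]: (0,1)[XX./O.X/..O]-1 (0,2)[X.X/O.X/..O]-1 (1,1)[X../OXX/..O]+1* (2,0)[X../O.X/X.O]-1 (2,1)[X../O.X/.XO]-1
p2 O@[X../OXX/..O]: (0,1)[XO./OXX/..O]-1* (0,2)[X.O/OXX/..O]-1 (2,0)[X../OXX/O.O]-1 (2,1)[X../OXX/.OO]-1
p3 X@[XO./OXX/..O]: (0,2)[XOX/OXX/..O]+1* (2,0)[XO./OXX/X.O]-1 (2,1)[XO./OXX/.XO]-1
p4 O@[XOX/OXX/..O]: (2,0)[XOX/OXX/O.O]-1* (2,1)[XOX/OXX/.OO]-1
p5 X@[XOX/OXX/O.O]: (2,1)[XOX/OXX/OXO]+1*
p6 O@[XOX/OXX/OXO] terminal -1; root [X../O.X/..O] d5

X winning at [X../O.X/..O]: True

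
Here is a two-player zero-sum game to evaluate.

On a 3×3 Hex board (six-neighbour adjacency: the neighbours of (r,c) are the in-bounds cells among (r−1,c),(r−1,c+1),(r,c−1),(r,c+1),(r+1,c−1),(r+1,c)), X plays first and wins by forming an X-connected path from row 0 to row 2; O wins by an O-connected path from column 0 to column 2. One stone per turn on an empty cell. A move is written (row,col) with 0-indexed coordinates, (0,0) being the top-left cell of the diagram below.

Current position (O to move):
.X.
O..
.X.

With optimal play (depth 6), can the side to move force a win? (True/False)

[.X./O../.X.] O move#1: (0,0):-1/OX./O../.X., (0,2):-1/.XO/O../.X., (1,1):+1/.X./OO./.X.*, (1,2):-1/.X./O.O/.X., (2,0):-1/.X./O../OX., (2,2):-1/.X./O../.XO
[.X./OO./.X.] X move#2: (0,0):-1/XX./OO./.X.*, (0,2):-1/.XX/OO./.X., (1,2):-1/.X./OOX/.X., (2,0):-1/.X./OO./XX., (2,2):-1/.X./OO./.XX
[XX./OO./.X.] O move#3: (0,2):+1/XXO/OO./.X.*, (1,2):+1/XX./OOO/.X., (2,0):+1/XX./OO./OX., (2,2):+1/XX./OO./.XO
[XXO/OO./.X.] end (terminal -1, X#4); searched .X./O../.X. to 6

O winning at [.X./O../.X.]: True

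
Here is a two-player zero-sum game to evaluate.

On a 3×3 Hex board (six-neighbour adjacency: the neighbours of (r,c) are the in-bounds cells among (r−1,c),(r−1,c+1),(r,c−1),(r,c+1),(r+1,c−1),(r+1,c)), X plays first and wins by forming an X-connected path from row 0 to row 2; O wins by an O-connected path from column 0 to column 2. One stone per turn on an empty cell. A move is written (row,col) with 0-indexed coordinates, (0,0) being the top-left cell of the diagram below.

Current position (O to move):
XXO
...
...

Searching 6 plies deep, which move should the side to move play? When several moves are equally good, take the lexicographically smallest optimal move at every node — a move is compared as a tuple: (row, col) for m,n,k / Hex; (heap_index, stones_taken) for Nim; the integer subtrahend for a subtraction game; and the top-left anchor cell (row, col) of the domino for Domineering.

O's best at [XXO/.../...]: (1,1)

p1 O@[XXO/.../...]: (1,0)[XXO/O../...]-1 (1,1)[XXO/.O./...]+1* (1,2)[XXO/..O/...]-1 (2,0)[XXO/.../O..]+1 (2,1)[XXO/.../.O.]-1 (2,2)[XXO/.../..O]-1
p2 X@[XXO/.O./...]: (1,0)[XXO/XO./...]-1* (1,2)[XXO/.OX/...]-1 (2,0)[XXO/.O./X..]-1 (2,1)[XXO/.O./.X.]-1 (2,2)[XXO/.O./..X]-1
p3 O@[XXO/XO./...]: (1,2)[XXO/XOO/...]-1 (2,0)[XXO/XO./O..]+1* (2,1)[XXO/XO./.O.]-1 (2,2)[XXO/XO./..O]-1
p4 X@[XXO/XO./O..] terminal -1; root [XXO/.../...] d6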